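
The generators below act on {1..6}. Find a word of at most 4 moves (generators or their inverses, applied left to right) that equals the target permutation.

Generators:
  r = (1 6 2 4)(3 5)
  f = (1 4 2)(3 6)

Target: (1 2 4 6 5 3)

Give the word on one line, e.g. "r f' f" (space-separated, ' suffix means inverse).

  after f: (1 4 2)(3 6)
  after r': (1 2 4 6 5 3)

f r'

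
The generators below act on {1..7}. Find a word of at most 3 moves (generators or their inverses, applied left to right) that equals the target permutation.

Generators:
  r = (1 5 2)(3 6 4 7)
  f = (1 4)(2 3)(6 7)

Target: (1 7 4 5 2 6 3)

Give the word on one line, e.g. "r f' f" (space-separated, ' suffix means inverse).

f r

  after f: (1 4)(2 3)(6 7)
  after r: (1 7 4 5 2 6 3)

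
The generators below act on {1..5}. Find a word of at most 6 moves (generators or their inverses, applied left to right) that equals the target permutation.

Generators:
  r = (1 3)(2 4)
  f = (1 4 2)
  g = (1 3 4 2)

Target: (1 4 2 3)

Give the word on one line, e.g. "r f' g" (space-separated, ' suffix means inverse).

  after g: (1 3 4 2)
  after f': (1 3)
  after g: (1 4 2)
  after g: (1 2 3 4)
  after f': (1 4 2 3)

g f' g g f'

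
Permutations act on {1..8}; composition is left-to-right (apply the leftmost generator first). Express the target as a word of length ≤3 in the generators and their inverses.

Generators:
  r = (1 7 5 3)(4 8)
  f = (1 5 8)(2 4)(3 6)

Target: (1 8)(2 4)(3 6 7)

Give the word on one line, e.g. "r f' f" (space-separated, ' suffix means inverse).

f' r r

  after f': (1 8 5)(2 4)(3 6)
  after r: (1 4 2 8 3 6)(5 7)
  after r: (1 8)(2 4)(3 6 7)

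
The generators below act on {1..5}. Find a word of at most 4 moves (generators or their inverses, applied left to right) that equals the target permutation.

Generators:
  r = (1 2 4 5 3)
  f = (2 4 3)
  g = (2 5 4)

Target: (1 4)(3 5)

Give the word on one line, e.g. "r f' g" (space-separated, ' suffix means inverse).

r' g' f r

  after r': (1 3 5 4 2)
  after g': (1 3 2)
  after f: (1 2)(3 4)
  after r: (1 4)(3 5)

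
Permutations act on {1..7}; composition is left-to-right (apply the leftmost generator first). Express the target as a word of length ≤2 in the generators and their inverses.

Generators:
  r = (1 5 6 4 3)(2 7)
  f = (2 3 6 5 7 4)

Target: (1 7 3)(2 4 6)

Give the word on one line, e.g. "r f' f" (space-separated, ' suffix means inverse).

  after r: (1 5 6 4 3)(2 7)
  after f: (1 7 3)(2 4 6)

r f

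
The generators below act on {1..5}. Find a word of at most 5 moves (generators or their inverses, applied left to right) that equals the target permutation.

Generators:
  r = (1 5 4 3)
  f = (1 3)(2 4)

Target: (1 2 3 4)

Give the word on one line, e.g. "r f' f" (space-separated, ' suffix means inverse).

  after f: (1 3)(2 4)
  after r': (1 4 2 5)
  after f: (1 2 5 3)
  after r: (1 2 4 3 5)
  after r: (1 2 3 4)

f r' f r r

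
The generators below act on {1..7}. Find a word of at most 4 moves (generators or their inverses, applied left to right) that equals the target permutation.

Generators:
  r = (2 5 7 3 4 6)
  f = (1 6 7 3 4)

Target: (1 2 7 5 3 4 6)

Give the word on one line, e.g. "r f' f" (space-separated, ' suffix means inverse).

  after f': (1 4 3 7 6)
  after r: (1 6)(2 5 7)
  after r: (1 2 7 5 3 4 6)

f' r r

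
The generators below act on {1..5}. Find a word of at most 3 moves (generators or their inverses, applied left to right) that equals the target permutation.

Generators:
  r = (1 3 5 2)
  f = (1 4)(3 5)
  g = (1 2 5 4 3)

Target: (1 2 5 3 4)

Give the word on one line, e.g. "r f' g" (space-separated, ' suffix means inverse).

  after g': (1 3 4 5 2)
  after r: (1 5)(2 3 4)
  after r: (1 2 5 3 4)

g' r r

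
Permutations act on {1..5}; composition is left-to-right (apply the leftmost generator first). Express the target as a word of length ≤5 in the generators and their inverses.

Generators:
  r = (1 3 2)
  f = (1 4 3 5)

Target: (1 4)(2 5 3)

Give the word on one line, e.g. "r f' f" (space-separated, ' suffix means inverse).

r' r' f'

  after r': (1 2 3)
  after r': (1 3 2)
  after f': (1 4)(2 5 3)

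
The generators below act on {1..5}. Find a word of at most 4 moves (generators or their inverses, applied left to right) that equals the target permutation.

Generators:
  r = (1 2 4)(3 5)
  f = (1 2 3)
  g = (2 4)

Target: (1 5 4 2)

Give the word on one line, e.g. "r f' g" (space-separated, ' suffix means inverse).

g' r f r'

  after g': (2 4)
  after r: (1 2)(3 5)
  after f: (1 3 5)
  after r': (1 5 4 2)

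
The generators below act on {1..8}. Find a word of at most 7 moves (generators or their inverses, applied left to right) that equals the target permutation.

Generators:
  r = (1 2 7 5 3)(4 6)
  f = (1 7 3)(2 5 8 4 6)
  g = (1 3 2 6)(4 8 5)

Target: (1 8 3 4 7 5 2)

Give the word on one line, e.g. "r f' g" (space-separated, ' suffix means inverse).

  after r: (1 2 7 5 3)(4 6)
  after g: (1 6 8 5 2 7 4)
  after r': (1 4 3 5)(6 8 7)
  after g': (1 5 6 4)(2 3 8 7)
  after f: (1 8 3 4 7 5 2)

r g r' g' f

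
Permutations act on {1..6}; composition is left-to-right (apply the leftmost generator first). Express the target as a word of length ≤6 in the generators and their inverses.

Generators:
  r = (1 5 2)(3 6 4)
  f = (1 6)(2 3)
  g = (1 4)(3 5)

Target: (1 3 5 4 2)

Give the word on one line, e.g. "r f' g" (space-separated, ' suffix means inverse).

  after f: (1 6)(2 3)
  after r: (1 4 3)(2 6 5)
  after g: (2 6 3 4 5)
  after r: (1 5)(2 4)
  after g: (1 3 5 4 2)

f r g r g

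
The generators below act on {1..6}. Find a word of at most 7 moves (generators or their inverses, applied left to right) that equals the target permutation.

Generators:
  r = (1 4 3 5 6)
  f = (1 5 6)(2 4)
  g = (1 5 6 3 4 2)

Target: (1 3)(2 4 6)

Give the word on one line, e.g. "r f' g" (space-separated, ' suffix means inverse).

  after f': (1 6 5)(2 4)
  after g': (1 5 2 3 6)
  after g': (2 6)(3 5 4)
  after r: (1 4 5 3 6 2)
  after r: (1 3)(2 4 6)

f' g' g' r r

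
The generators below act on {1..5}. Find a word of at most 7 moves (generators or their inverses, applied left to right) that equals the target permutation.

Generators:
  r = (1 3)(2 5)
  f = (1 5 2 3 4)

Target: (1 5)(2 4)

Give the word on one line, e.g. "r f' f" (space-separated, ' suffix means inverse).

r' f' r f r

  after r': (1 3)(2 5)
  after f': (1 2)(3 4)
  after r: (1 5 2 3 4)
  after f: (1 2 4 5 3)
  after r: (1 5)(2 4)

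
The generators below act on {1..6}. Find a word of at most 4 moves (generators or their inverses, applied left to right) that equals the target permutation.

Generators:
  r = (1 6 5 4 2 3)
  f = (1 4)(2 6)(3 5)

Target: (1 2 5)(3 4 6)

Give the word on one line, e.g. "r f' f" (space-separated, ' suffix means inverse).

  after f: (1 4)(2 6)(3 5)
  after r: (1 2 5)(3 4 6)
  after f: (1 6 5 4 2 3)
  after f: (1 2 5)(3 4 6)

f r f f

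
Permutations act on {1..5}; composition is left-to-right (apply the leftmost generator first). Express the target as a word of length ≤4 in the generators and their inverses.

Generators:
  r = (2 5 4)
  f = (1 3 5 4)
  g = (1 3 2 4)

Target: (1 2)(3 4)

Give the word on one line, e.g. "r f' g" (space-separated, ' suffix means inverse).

  after g': (1 4 2 3)
  after g': (1 2)(3 4)

g' g'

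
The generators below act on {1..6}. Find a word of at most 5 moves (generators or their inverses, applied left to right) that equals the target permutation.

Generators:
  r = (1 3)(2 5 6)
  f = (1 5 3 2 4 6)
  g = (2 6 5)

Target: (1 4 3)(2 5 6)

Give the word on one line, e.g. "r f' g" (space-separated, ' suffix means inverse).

g' f g' f'

  after g': (2 5 6)
  after f: (1 5)(2 3)(4 6)
  after g': (1 6 4 2 3 5)
  after f': (1 4 3)(2 5 6)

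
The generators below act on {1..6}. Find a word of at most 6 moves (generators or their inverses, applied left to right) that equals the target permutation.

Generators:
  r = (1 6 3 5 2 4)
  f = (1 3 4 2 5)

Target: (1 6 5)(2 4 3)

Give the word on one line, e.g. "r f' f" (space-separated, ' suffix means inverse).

r' f' r' f' f'

  after r': (1 4 2 5 3 6)
  after f': (1 3 6 5)
  after r': (1 6 3)(2 5 4)
  after f': (1 6)(3 5)
  after f': (1 6 5)(2 4 3)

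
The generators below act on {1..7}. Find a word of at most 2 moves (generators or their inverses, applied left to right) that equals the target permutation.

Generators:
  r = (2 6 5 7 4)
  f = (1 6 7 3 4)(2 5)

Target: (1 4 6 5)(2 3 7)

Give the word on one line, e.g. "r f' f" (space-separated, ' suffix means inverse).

r' f'

  after r': (2 4 7 5 6)
  after f': (1 4 6 5)(2 3 7)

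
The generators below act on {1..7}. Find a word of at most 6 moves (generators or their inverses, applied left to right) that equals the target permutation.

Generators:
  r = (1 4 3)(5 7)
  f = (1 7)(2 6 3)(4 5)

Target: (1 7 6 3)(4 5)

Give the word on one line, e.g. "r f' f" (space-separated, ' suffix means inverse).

f r' f f r

  after f: (1 7)(2 6 3)(4 5)
  after r': (1 5)(2 6 4 7 3)
  after f: (1 4)(2 3 6 5 7)
  after f: (1 5)(4 7 6)
  after r: (1 7 6 3)(4 5)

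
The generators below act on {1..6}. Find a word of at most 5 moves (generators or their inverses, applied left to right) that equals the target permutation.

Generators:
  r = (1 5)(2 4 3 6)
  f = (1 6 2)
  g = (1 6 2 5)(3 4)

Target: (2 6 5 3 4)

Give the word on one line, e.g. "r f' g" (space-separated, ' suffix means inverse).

f g g r'

  after f: (1 6 2)
  after g: (1 2 6 5)(3 4)
  after g: (1 5 6)
  after r': (2 6 5 3 4)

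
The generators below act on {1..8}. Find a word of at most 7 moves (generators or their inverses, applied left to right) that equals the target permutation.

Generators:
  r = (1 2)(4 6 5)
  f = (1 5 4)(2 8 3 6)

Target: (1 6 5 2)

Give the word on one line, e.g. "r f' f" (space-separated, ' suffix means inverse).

f' f' f' f' r

  after f': (1 4 5)(2 6 3 8)
  after f': (1 5 4)(2 3)(6 8)
  after f': (2 8 3 6)
  after f': (1 4 5)
  after r: (1 6 5 2)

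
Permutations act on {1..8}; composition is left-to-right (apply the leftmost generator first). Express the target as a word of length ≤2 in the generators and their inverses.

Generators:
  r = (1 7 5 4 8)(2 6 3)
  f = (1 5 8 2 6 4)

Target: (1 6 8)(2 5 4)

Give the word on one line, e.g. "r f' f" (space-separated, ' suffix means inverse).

f' f'

  after f': (1 4 6 2 8 5)
  after f': (1 6 8)(2 5 4)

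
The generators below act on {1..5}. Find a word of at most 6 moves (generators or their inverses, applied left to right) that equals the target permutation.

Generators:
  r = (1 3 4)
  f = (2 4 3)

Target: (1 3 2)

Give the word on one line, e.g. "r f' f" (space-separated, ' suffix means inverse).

  after r: (1 3 4)
  after r: (1 4 3)
  after f: (1 3)(2 4)
  after r: (1 4 2)
  after f: (1 3 2)

r r f r f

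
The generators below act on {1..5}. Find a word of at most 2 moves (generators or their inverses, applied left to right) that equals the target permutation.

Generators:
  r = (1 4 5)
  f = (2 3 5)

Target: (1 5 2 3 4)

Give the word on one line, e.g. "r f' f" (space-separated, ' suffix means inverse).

  after f: (2 3 5)
  after r': (1 5 2 3 4)

f r'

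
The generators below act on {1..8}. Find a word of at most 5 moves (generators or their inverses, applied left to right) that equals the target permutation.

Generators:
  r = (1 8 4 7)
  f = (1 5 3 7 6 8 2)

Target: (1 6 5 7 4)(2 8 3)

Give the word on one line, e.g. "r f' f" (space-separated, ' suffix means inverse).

f' f' f' r' r'

  after f': (1 2 8 6 7 3 5)
  after f': (1 8 7 5 2 6 3)
  after f': (1 6 5 8 3 2 7)
  after r': (1 6 5)(2 4 8 3)
  after r': (1 6 5 7 4)(2 8 3)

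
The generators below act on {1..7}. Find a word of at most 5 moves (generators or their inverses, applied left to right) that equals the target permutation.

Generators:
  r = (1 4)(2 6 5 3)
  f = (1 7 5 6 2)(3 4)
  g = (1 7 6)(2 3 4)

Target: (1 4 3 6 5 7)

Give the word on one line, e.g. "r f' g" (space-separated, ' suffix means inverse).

  after g': (1 6 7)(2 4 3)
  after f: (1 2 3)(5 6)
  after g': (1 4 3 6 5 7)

g' f g'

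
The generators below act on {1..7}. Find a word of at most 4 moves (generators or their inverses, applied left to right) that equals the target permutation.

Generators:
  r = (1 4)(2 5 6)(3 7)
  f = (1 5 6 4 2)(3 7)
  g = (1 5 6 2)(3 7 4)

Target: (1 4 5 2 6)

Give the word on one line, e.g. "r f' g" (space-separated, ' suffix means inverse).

  after f': (1 2 4 6 5)(3 7)
  after f': (1 4 5 2 6)

f' f'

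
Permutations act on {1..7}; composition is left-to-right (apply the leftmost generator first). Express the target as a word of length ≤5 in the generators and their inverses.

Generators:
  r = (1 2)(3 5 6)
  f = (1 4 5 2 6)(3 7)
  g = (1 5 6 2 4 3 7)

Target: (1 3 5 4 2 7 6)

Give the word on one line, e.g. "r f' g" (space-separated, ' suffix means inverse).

r' r' f r g

  after r': (1 2)(3 6 5)
  after r': (3 5 6)
  after f: (1 4 5)(2 6 7 3)
  after r: (1 4 6 7 5 2 3)
  after g: (1 3 5 4 2 7 6)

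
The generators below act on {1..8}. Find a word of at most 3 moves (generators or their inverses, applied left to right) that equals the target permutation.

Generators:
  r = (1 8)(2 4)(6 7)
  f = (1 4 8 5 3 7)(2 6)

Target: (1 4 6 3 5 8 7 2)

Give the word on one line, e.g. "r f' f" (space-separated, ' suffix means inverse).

r f'

  after r: (1 8)(2 4)(6 7)
  after f': (1 4 6 3 5 8 7 2)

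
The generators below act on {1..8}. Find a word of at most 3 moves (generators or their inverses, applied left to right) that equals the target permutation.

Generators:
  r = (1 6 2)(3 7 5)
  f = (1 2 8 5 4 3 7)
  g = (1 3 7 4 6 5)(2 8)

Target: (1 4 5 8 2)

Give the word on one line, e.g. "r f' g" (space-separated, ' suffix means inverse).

g f g

  after g: (1 3 7 4 6 5)(2 8)
  after f: (1 7 3)(2 5)(4 6)
  after g: (1 4 5 8 2)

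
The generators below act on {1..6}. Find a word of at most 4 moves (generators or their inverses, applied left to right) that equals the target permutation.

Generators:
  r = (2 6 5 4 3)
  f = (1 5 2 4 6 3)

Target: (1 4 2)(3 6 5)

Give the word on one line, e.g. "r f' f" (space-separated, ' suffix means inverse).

  after r: (2 6 5 4 3)
  after f': (1 3 5 2 4 6)
  after r: (1 2 3 4 5 6)
  after f: (1 4 2)(3 6 5)

r f' r f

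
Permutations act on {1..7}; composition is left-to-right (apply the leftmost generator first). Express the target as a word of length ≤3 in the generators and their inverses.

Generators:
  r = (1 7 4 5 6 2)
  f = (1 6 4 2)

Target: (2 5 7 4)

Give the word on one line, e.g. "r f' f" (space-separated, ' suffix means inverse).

r' r' f'

  after r': (1 2 6 5 4 7)
  after r': (1 6 4)(2 5 7)
  after f': (2 5 7 4)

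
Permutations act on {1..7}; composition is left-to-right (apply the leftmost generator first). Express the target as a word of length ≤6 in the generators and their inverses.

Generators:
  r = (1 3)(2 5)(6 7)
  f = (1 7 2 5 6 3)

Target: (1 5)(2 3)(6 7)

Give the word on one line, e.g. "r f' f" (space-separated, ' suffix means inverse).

r' f r' f' f'

  after r': (1 3)(2 5)(6 7)
  after f: (2 6)(3 7)
  after r': (1 3 6 5 2 7)
  after f': (1 6 2)(3 5 7)
  after f': (1 5)(2 3)(6 7)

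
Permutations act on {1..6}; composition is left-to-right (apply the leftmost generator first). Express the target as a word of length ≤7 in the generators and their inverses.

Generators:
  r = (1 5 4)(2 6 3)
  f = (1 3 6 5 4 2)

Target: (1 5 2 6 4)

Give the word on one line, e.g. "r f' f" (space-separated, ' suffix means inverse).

r f r' f r'

  after r: (1 5 4)(2 6 3)
  after f: (1 4 3)(2 5)
  after r': (1 5 3 4 6 2)
  after f: (1 4 5 6)(2 3)
  after r': (1 5 2 6 4)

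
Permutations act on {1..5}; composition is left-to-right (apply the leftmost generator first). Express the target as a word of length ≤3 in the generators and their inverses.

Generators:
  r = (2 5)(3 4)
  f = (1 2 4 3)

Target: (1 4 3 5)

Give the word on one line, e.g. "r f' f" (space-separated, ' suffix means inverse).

r' f' r'

  after r': (2 5)(3 4)
  after f': (1 3 2 5)
  after r': (1 4 3 5)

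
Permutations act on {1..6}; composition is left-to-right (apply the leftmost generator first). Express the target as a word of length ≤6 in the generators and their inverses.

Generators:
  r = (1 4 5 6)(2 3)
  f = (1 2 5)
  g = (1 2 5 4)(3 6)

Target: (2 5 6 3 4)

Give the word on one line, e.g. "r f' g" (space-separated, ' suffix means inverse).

r' g' r f'

  after r': (1 6 5 4)(2 3)
  after g': (1 3)(2 6)
  after r: (1 2)(3 4 5 6)
  after f': (2 5 6 3 4)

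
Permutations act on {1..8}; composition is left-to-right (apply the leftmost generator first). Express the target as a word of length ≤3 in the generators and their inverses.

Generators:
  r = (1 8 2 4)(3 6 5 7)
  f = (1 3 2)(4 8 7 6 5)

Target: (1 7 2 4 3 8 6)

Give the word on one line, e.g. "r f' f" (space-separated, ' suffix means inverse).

f' f' r'

  after f': (1 2 3)(4 5 6 7 8)
  after f': (1 3 2)(4 6 8 5 7)
  after r': (1 7 2 4 3 8 6)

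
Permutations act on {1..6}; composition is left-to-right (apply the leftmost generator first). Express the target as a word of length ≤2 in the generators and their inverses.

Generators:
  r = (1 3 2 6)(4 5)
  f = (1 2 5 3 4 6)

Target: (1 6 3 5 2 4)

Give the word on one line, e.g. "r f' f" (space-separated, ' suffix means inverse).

f r

  after f: (1 2 5 3 4 6)
  after r: (1 6 3 5 2 4)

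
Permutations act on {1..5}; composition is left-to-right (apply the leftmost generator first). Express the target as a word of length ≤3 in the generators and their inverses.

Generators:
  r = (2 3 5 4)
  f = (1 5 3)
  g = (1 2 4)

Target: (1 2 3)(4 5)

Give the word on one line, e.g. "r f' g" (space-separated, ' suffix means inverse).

g' r f'

  after g': (1 4 2)
  after r: (1 2)(3 5 4)
  after f': (1 2 3)(4 5)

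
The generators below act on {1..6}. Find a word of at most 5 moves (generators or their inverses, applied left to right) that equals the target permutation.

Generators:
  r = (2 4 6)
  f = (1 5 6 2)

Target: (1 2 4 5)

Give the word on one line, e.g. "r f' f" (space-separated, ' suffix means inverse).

  after r': (2 6 4)
  after r': (2 4 6)
  after f': (1 2 4 5)

r' r' f'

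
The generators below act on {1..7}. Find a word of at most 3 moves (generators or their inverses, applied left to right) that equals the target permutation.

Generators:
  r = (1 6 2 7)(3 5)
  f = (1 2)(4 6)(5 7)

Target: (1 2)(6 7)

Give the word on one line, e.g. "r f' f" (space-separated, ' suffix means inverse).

  after r': (1 7 2 6)(3 5)
  after r': (1 2)(6 7)

r' r'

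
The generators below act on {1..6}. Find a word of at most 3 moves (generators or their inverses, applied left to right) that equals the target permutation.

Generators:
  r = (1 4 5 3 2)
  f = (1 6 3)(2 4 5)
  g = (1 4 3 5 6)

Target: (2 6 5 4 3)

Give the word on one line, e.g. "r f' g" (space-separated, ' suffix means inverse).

r g'

  after r: (1 4 5 3 2)
  after g': (2 6 5 4 3)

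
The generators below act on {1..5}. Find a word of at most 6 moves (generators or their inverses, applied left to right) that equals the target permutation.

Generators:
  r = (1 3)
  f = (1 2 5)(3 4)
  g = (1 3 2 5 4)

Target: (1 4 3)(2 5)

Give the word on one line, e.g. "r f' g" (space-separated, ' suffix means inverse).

f g' g' r f'

  after f: (1 2 5)(3 4)
  after g': (1 3 5 4)
  after g': (2 3)
  after r: (1 3 2)
  after f': (1 4 3)(2 5)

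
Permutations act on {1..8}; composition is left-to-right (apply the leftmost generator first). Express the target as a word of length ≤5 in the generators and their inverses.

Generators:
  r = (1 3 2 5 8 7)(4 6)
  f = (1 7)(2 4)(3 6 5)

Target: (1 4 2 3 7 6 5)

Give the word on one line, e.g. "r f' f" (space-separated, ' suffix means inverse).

r' r' r' f' r

  after r': (1 7 8 5 2 3)(4 6)
  after r': (1 8 2)(3 7 5)
  after r': (1 5)(2 7)(3 8)(4 6)
  after f': (1 6 2)(3 8 5 7 4)
  after r: (1 4 2 3 7 6 5)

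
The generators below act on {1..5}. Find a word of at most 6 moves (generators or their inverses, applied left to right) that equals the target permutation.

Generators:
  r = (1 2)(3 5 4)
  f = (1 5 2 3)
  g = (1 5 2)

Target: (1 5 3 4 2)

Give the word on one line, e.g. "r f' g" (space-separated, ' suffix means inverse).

  after f: (1 5 2 3)
  after r': (1 3 2 4 5)
  after f: (2 4)
  after r': (1 2 5 3 4)
  after g': (1 5 3 4 2)

f r' f r' g'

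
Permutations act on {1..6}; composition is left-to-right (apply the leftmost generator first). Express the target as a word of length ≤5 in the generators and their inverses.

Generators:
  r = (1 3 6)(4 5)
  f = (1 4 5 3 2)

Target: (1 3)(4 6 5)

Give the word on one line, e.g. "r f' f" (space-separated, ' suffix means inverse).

f f r f f

  after f: (1 4 5 3 2)
  after f: (1 5 2 4 3)
  after r: (1 4 6)(2 5)
  after f: (1 5)(2 3)(4 6)
  after f: (1 3)(4 6 5)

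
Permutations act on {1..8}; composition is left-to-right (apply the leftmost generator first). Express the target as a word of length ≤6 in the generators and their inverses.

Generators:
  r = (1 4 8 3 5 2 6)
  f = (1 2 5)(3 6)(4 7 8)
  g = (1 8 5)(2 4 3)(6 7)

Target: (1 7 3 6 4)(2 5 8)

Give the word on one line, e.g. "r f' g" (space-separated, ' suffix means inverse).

  after g: (1 8 5)(2 4 3)(6 7)
  after r': (1 4 8 3 5 6 7 2)
  after f: (1 7 5 3)(6 8)
  after r': (1 7 3 6 4)(2 5 8)

g r' f r'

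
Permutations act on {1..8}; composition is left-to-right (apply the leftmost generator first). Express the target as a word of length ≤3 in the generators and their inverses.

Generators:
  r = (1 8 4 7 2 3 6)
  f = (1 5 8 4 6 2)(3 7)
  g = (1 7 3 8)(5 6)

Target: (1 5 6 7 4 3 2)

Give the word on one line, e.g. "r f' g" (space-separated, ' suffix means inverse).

  after r': (1 6 3 2 7 4 8)
  after g': (1 5 6 7 4 3 2)

r' g'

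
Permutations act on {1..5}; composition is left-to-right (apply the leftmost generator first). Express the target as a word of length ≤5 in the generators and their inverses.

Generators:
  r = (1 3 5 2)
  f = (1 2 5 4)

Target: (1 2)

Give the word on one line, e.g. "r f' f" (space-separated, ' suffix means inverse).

  after r': (1 2 5 3)
  after f: (1 5 3 2 4)
  after r: (1 2 4 3)
  after r: (2 4 5)
  after f: (1 2)

r' f r r f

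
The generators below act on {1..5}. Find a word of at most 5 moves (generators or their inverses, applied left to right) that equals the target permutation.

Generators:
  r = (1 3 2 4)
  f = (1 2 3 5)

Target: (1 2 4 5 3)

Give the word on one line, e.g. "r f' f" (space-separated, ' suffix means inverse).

  after f: (1 2 3 5)
  after r: (1 4)(3 5)
  after f': (1 4 5 2)
  after r': (1 2 4 5 3)

f r f' r'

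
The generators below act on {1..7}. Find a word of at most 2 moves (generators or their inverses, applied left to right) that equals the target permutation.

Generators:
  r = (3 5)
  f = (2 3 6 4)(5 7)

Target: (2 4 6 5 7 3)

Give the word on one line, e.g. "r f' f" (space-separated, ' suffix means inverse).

  after f': (2 4 6 3)(5 7)
  after r: (2 4 6 5 7 3)

f' r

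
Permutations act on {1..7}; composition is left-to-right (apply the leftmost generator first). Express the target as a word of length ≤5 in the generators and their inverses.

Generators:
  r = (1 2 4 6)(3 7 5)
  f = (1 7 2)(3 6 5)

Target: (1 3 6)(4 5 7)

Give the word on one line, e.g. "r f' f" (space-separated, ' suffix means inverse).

  after r: (1 2 4 6)(3 7 5)
  after f': (1 7 6 2 4 3)
  after r': (1 3 6)(4 5 7)

r f' r'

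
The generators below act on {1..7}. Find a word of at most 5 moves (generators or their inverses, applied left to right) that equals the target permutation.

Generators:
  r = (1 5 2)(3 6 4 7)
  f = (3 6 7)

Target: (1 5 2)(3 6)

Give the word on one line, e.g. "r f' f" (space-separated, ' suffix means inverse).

  after r: (1 5 2)(3 6 4 7)
  after r: (1 2 5)(3 4)(6 7)
  after f': (1 2 5)(3 4 7)
  after r': (1 5 2)(3 6)

r r f' r'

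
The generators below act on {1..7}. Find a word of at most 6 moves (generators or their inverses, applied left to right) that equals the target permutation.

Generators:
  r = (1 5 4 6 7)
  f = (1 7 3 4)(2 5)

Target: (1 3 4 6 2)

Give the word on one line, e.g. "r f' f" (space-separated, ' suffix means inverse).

  after f: (1 7 3 4)(2 5)
  after r': (1 6 4 7 3 5 2)
  after r': (1 4 6 5 2 7 3)
  after f': (1 3 4 6 2)

f r' r' f'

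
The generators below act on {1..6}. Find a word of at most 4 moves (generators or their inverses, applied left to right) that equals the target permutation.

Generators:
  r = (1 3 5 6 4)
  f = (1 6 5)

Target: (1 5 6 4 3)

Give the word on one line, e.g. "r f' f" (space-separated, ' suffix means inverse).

  after r': (1 4 6 5 3)
  after f: (1 4 5 3 6)
  after r': (1 6 4 3 5)
  after f: (1 5 6 4 3)

r' f r' f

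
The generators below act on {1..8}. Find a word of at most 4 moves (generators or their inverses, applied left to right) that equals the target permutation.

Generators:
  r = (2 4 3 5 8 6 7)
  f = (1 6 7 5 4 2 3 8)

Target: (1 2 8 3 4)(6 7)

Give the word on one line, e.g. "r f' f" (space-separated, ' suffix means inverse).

f' r' f f

  after f': (1 8 3 2 4 5 7 6)
  after r': (1 5 6)(3 7 8 4)
  after f: (1 4 8 2 3 5 7)
  after f: (1 2 8 3 4)(6 7)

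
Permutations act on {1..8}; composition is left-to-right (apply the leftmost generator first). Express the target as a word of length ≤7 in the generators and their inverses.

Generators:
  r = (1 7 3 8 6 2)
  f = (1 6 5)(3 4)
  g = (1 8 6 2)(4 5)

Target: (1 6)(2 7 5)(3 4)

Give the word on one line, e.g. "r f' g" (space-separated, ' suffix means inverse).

  after g: (1 8 6 2)(4 5)
  after r: (1 6)(2 7 3 8)(4 5)
  after g': (1 8 6 2 7 3)
  after f': (1 8)(2 7 4 3 5 6)
  after g: (1 6)(2 7 5)(3 4)

g r g' f' g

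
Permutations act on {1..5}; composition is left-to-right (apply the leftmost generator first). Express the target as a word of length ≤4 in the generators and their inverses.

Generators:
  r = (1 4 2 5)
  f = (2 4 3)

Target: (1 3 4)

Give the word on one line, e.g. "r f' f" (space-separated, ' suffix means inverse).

  after r: (1 4 2 5)
  after f: (1 3 2 5)
  after r': (1 3 4)

r f r'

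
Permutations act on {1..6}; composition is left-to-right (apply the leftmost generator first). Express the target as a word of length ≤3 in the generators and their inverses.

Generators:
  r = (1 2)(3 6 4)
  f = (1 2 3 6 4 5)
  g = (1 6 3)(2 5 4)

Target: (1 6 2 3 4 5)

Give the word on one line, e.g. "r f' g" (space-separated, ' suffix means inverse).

g' r

  after g': (1 3 6)(2 4 5)
  after r: (1 6 2 3 4 5)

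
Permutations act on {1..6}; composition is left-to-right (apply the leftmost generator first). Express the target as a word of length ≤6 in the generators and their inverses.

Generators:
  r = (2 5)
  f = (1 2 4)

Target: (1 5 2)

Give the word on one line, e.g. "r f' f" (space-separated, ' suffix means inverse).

r f' f' r' f'

  after r: (2 5)
  after f': (1 4 2 5)
  after f': (1 2 5 4)
  after r': (1 5 4)
  after f': (1 5 2)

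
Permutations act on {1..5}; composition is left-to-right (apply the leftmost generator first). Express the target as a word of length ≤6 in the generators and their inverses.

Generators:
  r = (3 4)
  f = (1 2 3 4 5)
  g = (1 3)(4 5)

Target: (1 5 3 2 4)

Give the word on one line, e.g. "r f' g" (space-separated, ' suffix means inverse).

g r' f r'

  after g: (1 3)(4 5)
  after r': (1 4 5 3)
  after f: (1 5 4)(2 3)
  after r': (1 5 3 2 4)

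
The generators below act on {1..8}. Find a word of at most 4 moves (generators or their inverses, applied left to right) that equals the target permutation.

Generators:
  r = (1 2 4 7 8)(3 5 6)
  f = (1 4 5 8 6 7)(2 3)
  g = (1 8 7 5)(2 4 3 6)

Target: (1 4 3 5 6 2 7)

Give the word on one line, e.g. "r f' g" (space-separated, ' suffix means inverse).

  after g: (1 8 7 5)(2 4 3 6)
  after f': (1 5 7 4 2)(3 8 6)
  after f': (1 4 3 5 6 2 7)

g f' f'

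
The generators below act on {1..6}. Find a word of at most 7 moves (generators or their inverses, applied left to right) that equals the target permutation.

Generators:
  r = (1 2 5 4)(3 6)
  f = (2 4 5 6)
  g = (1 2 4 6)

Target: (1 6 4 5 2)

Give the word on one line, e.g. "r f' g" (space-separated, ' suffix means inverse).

  after r: (1 2 5 4)(3 6)
  after f': (1 6 3 5 2 4)
  after r': (1 3 2 5)
  after f': (1 3 6 5)(2 4)
  after r: (1 6 4 5 2)

r f' r' f' r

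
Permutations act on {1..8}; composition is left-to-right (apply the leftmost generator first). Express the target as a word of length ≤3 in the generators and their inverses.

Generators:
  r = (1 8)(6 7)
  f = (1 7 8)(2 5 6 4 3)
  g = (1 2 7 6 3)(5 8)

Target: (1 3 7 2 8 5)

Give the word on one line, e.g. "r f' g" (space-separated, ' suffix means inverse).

  after g': (1 3 6 7 2)(5 8)
  after r': (1 3 7 2 8 5)

g' r'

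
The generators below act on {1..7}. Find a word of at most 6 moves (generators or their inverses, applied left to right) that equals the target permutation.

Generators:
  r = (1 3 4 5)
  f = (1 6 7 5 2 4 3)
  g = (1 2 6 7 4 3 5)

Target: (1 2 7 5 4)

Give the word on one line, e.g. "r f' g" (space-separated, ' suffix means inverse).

  after f: (1 6 7 5 2 4 3)
  after g': (1 2 7 3 5)
  after r': (1 2 7)(3 4)
  after r': (1 2 7 5 4)

f g' r' r'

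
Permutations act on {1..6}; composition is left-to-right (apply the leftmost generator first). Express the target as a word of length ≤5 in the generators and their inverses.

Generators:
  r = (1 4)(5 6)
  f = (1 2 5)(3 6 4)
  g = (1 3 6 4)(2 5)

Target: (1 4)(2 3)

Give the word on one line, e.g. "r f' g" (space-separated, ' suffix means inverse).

f' r f

  after f': (1 5 2)(3 4 6)
  after r: (1 6 3)(2 4 5)
  after f: (1 4)(2 3)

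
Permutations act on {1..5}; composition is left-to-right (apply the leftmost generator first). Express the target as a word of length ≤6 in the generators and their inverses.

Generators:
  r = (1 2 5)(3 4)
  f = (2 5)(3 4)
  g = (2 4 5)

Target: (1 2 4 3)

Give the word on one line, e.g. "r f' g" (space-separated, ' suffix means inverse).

  after g: (2 4 5)
  after f': (2 3 4)
  after g: (2 3 5)
  after r: (1 2 4 3)

g f' g r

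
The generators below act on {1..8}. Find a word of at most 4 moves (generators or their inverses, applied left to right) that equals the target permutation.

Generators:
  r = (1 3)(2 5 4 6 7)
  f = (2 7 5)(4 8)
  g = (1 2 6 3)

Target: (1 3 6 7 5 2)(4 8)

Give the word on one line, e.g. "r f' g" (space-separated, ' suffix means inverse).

  after g': (1 3 6 2)
  after f: (1 3 6 7 5 2)(4 8)

g' f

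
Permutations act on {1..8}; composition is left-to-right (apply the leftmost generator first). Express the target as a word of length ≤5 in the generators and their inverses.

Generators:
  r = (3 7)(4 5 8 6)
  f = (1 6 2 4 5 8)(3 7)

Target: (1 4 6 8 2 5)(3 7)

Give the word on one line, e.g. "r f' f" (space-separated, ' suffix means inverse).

  after r': (3 7)(4 6 8 5)
  after f: (1 6)(2 4)
  after r: (1 4 2 5 8 6)(3 7)
  after r: (1 5 6)(2 8 4)
  after f': (1 4 6 8 2 5)(3 7)

r' f r r f'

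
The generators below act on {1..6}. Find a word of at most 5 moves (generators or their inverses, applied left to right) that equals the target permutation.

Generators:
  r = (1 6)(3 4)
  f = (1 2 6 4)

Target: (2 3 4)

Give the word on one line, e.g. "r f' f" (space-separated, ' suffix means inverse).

f f r

  after f: (1 2 6 4)
  after f: (1 6)(2 4)
  after r: (2 3 4)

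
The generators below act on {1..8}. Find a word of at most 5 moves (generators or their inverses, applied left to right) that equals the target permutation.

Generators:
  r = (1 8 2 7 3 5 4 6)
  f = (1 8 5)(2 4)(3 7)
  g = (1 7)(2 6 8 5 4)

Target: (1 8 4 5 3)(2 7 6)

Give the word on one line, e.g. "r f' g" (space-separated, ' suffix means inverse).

  after r': (1 6 4 5 3 7 2 8)
  after f: (1 6 2 5 7 4)
  after f: (1 6 4 8 5 3 7 2)
  after g: (1 8 4 5 3)(2 7 6)

r' f f g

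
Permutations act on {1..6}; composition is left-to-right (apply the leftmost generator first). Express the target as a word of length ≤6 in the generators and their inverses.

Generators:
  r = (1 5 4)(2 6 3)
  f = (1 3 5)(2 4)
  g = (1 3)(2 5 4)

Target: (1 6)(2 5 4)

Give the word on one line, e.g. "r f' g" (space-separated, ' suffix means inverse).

  after r': (1 4 5)(2 3 6)
  after f': (1 2)(3 6 4)
  after r': (1 3 2 4 6 5)
  after r': (1 6)(2 5 4)

r' f' r' r'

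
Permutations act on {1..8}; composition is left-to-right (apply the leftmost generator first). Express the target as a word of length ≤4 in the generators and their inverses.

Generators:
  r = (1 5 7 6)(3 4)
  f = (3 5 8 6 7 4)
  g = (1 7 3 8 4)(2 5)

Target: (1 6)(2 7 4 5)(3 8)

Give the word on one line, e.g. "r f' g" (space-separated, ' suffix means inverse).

  after g: (1 7 3 8 4)(2 5)
  after r: (1 6)(2 7 4 5)(3 8)

g r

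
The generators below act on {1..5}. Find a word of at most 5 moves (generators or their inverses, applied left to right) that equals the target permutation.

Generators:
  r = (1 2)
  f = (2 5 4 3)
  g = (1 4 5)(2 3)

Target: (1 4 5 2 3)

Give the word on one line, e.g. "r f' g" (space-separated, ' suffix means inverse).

f g' f r'

  after f: (2 5 4 3)
  after g': (1 5)(2 4)
  after f: (1 4 5)(2 3)
  after r': (1 4 5 2 3)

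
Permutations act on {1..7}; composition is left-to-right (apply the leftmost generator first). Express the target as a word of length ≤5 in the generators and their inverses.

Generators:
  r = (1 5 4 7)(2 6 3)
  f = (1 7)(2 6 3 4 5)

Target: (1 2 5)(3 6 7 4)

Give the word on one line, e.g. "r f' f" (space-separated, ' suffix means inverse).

  after r: (1 5 4 7)(2 6 3)
  after f: (1 2 3 6 4)
  after r': (1 3 2 6 5)(4 7)
  after r': (1 6)(5 7)
  after f': (1 2 5)(3 6 7 4)

r f r' r' f'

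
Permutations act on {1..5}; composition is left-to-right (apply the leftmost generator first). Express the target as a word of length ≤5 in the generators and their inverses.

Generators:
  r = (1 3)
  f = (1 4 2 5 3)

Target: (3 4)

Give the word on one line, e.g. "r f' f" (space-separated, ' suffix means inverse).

r f' r f r'

  after r: (1 3)
  after f': (1 5 2 4)
  after r: (1 5 2 4 3)
  after f: (1 3 4)
  after r': (3 4)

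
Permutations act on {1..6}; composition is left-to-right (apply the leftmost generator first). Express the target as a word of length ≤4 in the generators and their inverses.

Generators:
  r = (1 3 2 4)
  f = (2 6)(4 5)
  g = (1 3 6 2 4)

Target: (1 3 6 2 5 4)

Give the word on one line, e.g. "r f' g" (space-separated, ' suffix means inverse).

g r' g f'

  after g: (1 3 6 2 4)
  after r': (3 6)
  after g: (1 3 2 4)
  after f': (1 3 6 2 5 4)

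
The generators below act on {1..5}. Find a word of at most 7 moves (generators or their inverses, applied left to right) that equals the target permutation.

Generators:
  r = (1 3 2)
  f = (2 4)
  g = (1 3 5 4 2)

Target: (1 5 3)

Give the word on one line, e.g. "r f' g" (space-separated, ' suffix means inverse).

  after f': (2 4)
  after g': (1 2 5 3)
  after r': (1 3 2 5)
  after g: (1 5 3)(2 4)
  after f: (1 5 3)

f' g' r' g f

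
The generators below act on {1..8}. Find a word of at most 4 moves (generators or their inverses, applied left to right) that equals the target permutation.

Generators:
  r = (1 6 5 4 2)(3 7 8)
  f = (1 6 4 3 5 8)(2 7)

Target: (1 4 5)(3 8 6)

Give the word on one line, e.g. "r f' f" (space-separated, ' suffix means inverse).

f f

  after f: (1 6 4 3 5 8)(2 7)
  after f: (1 4 5)(3 8 6)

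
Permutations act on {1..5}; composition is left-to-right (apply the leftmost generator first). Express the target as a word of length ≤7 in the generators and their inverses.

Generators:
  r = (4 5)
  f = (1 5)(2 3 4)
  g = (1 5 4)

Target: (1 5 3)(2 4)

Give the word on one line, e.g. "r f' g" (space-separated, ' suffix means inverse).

  after f': (1 5)(2 4 3)
  after g: (1 4 3 2)
  after r: (1 5 4 3 2)
  after f': (2 5 3 4)
  after g: (1 5 3)(2 4)

f' g r f' g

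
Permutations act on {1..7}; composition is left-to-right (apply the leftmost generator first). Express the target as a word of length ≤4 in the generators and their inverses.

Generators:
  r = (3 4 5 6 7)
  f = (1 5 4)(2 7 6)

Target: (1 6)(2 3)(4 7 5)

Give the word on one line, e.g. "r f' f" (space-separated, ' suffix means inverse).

  after r': (3 7 6 5 4)
  after r': (3 6 4 7 5)
  after f: (1 5 3 2 7 4 6)
  after r: (1 6)(2 3)(4 7 5)

r' r' f r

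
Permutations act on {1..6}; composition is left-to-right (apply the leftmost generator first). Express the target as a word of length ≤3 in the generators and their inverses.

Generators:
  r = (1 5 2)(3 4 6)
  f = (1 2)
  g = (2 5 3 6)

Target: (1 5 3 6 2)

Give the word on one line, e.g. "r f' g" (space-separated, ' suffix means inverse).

f g

  after f: (1 2)
  after g: (1 5 3 6 2)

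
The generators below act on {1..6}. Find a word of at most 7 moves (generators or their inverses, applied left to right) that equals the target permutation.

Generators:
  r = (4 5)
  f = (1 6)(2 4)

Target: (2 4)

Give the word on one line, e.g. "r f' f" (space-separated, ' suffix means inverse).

r f r' f' r

  after r: (4 5)
  after f: (1 6)(2 4 5)
  after r': (1 6)(2 5)
  after f': (2 5 4)
  after r: (2 4)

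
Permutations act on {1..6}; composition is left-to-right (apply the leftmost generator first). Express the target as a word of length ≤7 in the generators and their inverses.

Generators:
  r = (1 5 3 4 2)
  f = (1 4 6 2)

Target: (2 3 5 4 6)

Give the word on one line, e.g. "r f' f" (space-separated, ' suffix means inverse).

  after r: (1 5 3 4 2)
  after r: (1 3 2 5 4)
  after f: (1 3)(2 5 6)
  after r: (1 4 2 3 5 6)
  after f': (2 3 5 4 6)

r r f r f'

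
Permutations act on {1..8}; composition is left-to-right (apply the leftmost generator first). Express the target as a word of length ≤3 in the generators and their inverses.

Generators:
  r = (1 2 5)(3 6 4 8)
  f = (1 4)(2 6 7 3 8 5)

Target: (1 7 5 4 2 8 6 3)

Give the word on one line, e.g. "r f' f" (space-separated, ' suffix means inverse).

f r' f

  after f: (1 4)(2 6 7 3 8 5)
  after r': (1 6 7 8 2 3 4 5)
  after f: (1 7 5 4 2 8 6 3)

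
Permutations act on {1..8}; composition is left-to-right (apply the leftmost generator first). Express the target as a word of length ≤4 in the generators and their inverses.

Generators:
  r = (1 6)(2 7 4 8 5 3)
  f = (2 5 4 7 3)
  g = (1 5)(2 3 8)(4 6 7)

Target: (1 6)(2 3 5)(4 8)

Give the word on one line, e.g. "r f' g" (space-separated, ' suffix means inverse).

r f

  after r: (1 6)(2 7 4 8 5 3)
  after f: (1 6)(2 3 5)(4 8)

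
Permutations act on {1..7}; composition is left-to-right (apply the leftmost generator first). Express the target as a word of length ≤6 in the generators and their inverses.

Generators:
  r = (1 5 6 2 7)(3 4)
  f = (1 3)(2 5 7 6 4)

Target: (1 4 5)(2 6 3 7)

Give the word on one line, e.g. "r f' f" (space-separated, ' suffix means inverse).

  after f': (1 3)(2 4 6 7 5)
  after r': (1 4 5 6 2 3 7)
  after f: (1 2)(3 6 5 4 7)
  after r': (1 6)(2 7 4)(3 5)
  after f: (1 4 5)(2 6 3 7)

f' r' f r' f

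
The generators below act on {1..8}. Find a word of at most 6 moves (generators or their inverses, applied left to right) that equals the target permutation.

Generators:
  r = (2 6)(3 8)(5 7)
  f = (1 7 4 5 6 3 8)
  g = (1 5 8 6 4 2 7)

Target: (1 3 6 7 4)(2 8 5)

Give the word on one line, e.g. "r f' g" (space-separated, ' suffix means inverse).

r g g r' g'

  after r: (2 6)(3 8)(5 7)
  after g: (1 5)(2 4)(3 6 7 8)
  after g: (1 8 3 4 7 6)
  after r': (1 3 4 5 7 2 6)
  after g': (1 3 6 7 4)(2 8 5)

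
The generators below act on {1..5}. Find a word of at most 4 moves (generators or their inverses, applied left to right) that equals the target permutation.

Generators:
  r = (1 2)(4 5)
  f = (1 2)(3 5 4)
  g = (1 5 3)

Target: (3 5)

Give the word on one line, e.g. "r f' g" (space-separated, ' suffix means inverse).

  after f': (1 2)(3 4 5)
  after r: (3 5)

f' r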